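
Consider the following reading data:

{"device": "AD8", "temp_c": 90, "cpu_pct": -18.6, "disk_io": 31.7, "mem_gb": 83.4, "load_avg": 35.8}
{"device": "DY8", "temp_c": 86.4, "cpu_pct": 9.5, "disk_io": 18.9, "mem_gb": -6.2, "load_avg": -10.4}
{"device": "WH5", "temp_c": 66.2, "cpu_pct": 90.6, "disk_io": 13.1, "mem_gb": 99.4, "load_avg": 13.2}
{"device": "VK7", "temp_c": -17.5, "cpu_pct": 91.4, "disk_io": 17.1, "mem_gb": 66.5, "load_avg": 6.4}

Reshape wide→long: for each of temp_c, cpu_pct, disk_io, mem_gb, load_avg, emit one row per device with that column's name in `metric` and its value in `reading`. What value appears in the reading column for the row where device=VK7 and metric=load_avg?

6.4

Unpivoting turns each (device, wide-column) pair into one long row.
The wide cell at row VK7, column load_avg holds 6.4, so the long row (VK7, load_avg) has reading=6.4.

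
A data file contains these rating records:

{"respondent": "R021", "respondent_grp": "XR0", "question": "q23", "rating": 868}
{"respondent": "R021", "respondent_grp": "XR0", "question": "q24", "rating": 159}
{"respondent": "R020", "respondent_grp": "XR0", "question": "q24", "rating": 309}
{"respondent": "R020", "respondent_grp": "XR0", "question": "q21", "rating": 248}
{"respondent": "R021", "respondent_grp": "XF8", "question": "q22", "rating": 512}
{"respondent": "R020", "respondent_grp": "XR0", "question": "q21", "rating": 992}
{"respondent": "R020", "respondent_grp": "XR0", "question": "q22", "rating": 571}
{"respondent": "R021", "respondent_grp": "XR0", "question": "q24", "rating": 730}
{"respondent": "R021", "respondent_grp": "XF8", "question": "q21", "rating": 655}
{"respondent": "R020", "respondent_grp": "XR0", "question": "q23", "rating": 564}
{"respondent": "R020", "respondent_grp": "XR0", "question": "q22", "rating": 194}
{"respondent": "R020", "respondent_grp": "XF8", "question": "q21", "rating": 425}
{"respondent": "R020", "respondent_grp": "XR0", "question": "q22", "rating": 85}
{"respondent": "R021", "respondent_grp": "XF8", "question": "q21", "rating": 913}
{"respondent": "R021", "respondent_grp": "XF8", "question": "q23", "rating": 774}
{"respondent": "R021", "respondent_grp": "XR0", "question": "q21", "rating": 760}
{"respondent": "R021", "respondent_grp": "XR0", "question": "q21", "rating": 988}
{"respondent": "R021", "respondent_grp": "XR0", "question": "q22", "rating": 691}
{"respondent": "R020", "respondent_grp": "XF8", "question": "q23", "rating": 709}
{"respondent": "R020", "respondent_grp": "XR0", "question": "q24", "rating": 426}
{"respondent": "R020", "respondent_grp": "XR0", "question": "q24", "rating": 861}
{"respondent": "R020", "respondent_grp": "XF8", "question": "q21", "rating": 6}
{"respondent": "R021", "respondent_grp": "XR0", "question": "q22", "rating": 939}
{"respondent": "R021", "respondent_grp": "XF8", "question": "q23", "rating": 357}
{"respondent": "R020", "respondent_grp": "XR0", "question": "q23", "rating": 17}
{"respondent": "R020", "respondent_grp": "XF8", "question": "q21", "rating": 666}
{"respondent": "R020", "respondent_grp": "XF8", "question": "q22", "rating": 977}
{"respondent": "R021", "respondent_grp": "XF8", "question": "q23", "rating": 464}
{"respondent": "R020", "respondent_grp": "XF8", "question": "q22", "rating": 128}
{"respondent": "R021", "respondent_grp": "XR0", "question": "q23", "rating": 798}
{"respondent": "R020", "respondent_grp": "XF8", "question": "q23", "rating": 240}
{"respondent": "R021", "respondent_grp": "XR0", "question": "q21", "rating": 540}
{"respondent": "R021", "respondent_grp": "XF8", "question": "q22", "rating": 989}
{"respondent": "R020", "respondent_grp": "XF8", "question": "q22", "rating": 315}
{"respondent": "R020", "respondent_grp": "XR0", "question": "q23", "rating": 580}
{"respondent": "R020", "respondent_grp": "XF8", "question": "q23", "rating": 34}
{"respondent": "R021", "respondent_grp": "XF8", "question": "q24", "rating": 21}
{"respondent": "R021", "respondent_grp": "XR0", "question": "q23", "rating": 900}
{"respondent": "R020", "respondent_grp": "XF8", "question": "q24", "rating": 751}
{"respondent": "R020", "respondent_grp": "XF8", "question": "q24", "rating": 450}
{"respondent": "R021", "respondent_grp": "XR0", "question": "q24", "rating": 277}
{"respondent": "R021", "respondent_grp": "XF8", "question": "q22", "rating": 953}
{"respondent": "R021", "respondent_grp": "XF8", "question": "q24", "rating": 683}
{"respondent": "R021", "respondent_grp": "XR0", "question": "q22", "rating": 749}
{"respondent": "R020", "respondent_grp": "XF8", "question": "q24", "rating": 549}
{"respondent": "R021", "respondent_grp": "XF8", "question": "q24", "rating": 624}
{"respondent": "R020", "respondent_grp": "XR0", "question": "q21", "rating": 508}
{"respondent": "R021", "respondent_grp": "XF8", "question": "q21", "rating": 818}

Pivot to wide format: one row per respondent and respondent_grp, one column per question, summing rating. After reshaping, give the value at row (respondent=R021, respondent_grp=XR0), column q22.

2379

Rows with respondent=R021, respondent_grp=XR0 and question=q22: rating values are 691, 939, 749.
691 + 939 + 749 = 2379.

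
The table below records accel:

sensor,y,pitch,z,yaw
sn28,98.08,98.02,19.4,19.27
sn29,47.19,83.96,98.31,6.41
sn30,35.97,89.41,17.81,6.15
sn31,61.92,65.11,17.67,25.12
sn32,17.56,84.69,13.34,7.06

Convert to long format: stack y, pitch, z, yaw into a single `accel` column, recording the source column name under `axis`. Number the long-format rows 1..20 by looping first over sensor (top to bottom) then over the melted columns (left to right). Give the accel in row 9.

35.97

20 rows total (5 × 4). Row 9: index ⌊(9-1)/4⌋ = 2 into sensor → sn30; (9-1) mod 4 = 0 into the melted columns → y.
So row 9 is (sn30, y, 35.97); accel = 35.97.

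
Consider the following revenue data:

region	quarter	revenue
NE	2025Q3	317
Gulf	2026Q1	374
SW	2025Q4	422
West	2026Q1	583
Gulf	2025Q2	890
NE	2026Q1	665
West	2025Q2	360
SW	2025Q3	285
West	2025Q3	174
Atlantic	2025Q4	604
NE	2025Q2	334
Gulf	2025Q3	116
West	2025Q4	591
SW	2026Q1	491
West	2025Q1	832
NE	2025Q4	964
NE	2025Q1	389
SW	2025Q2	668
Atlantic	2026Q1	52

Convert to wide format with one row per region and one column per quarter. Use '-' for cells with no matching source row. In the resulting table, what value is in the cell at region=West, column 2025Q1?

832

The long row with region=West, quarter=2025Q1 has revenue=832.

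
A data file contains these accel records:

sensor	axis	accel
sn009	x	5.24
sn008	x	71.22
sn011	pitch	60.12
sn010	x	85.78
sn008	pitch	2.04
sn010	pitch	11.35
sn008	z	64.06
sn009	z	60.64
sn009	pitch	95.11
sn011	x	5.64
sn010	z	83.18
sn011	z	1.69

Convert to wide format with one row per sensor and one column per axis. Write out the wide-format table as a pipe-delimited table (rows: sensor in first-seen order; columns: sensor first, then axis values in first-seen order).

| sensor | x | pitch | z |
| sn009 | 5.24 | 95.11 | 60.64 |
| sn008 | 71.22 | 2.04 | 64.06 |
| sn011 | 5.64 | 60.12 | 1.69 |
| sn010 | 85.78 | 11.35 | 83.18 |

Columns: sensor plus the 3 distinct axis values (x, pitch, z).
For example, row sn009 column x takes accel=5.24 from the long row (sn009, x).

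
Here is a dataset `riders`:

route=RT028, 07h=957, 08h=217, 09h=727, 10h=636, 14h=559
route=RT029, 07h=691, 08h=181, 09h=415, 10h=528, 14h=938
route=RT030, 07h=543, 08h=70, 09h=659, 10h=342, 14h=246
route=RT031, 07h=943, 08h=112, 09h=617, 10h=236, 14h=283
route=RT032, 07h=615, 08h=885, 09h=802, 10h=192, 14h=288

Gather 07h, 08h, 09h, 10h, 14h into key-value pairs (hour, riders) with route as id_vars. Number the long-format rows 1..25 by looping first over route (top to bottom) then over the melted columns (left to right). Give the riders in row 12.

25 rows total (5 × 5). Row 12: index ⌊(12-1)/5⌋ = 2 into route → RT030; (12-1) mod 5 = 1 into the melted columns → 08h.
So row 12 is (RT030, 08h, 70); riders = 70.

70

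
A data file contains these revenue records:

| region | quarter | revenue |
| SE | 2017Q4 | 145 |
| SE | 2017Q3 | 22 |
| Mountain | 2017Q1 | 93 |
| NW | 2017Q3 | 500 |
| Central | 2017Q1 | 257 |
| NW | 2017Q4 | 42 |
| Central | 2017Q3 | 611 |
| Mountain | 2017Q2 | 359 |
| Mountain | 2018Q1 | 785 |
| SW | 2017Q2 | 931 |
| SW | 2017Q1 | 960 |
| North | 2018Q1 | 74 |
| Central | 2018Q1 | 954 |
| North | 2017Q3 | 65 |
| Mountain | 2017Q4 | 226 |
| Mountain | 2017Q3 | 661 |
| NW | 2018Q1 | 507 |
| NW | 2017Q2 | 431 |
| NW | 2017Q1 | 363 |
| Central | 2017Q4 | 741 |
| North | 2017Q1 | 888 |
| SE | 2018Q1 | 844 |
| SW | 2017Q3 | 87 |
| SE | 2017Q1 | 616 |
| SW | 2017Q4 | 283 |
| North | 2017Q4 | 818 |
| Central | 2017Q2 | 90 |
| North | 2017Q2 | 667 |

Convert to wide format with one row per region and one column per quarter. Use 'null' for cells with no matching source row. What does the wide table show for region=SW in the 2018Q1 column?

No long-format row has region=SW and quarter=2018Q1, so the cell is null.

null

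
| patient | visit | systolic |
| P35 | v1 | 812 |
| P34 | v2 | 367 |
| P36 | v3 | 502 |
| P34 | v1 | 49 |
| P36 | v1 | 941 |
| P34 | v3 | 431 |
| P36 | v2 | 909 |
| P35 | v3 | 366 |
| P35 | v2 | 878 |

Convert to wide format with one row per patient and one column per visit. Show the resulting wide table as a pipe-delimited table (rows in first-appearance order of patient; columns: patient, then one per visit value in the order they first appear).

| patient | v1 | v2 | v3 |
| P35 | 812 | 878 | 366 |
| P34 | 49 | 367 | 431 |
| P36 | 941 | 909 | 502 |

Columns: patient plus the 3 distinct visit values (v1, v2, v3).
For example, row P35 column v1 takes systolic=812 from the long row (P35, v1).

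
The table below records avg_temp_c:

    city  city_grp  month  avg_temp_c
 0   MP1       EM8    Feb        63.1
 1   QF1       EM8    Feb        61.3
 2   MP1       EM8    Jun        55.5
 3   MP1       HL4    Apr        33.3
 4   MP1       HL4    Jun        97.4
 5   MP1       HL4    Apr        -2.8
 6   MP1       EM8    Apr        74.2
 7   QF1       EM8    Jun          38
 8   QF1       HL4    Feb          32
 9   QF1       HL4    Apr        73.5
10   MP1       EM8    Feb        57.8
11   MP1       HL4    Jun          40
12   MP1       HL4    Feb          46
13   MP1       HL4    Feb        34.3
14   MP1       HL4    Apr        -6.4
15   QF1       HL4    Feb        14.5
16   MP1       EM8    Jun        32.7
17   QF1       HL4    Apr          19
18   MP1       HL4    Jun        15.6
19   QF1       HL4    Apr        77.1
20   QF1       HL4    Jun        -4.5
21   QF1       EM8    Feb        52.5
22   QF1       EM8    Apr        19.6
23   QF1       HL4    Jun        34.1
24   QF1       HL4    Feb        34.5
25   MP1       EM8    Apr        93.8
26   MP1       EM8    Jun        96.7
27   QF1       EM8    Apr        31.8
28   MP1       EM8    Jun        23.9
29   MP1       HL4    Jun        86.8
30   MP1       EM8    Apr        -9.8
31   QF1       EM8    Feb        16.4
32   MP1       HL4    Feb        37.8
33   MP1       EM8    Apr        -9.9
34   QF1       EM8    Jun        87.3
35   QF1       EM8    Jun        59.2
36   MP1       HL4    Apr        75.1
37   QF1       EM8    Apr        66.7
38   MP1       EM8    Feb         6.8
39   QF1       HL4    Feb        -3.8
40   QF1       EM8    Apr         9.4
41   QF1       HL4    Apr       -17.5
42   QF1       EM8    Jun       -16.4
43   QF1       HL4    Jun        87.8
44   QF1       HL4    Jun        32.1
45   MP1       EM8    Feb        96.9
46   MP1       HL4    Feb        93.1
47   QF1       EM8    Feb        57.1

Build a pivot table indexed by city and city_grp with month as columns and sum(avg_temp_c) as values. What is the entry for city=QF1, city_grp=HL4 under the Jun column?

149.5

Rows with city=QF1, city_grp=HL4 and month=Jun: avg_temp_c values are -4.5, 34.1, 87.8, 32.1.
-4.5 + 34.1 + 87.8 + 32.1 = 149.5.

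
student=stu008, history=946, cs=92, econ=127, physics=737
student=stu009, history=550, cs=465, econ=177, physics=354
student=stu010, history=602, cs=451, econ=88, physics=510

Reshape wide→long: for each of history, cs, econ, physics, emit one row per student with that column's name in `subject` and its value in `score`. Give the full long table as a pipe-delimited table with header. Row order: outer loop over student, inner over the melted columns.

| student | subject | score |
| stu008 | history | 946 |
| stu008 | cs | 92 |
| stu008 | econ | 127 |
| stu008 | physics | 737 |
| stu009 | history | 550 |
| stu009 | cs | 465 |
| stu009 | econ | 177 |
| stu009 | physics | 354 |
| stu010 | history | 602 |
| stu010 | cs | 451 |
| stu010 | econ | 88 |
| stu010 | physics | 510 |

Each (student, column) pair becomes one row: 3 × 4 = 12 rows.
For example, (stu008, history) → score=946.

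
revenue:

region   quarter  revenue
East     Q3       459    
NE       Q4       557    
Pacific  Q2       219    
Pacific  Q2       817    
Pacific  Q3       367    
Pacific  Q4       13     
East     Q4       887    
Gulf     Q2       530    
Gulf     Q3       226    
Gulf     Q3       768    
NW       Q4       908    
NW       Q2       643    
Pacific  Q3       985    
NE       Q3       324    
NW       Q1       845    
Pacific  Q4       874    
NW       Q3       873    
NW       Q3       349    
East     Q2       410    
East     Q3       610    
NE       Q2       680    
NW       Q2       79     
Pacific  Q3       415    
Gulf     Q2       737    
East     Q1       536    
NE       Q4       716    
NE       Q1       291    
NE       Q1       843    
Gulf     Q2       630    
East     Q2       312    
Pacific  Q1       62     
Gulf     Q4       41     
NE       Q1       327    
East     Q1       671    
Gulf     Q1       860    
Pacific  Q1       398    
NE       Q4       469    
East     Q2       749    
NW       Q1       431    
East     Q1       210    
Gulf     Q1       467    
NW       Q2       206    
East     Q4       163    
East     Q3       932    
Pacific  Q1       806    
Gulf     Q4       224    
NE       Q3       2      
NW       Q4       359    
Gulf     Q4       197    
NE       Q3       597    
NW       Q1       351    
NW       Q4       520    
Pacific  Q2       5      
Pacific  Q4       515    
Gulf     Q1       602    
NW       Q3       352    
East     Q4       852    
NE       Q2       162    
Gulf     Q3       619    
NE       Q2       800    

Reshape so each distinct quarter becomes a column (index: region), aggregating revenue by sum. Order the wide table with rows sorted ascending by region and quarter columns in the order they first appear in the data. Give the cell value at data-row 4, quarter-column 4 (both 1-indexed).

1627

With rows sorted ascending by region, row 4 is region=NW. quarter columns in first-appearance order: Q3, Q4, Q2, Q1; column 4 is Q1.
Long rows with region=NW, quarter=Q1: 845 + 431 + 351 = 1627.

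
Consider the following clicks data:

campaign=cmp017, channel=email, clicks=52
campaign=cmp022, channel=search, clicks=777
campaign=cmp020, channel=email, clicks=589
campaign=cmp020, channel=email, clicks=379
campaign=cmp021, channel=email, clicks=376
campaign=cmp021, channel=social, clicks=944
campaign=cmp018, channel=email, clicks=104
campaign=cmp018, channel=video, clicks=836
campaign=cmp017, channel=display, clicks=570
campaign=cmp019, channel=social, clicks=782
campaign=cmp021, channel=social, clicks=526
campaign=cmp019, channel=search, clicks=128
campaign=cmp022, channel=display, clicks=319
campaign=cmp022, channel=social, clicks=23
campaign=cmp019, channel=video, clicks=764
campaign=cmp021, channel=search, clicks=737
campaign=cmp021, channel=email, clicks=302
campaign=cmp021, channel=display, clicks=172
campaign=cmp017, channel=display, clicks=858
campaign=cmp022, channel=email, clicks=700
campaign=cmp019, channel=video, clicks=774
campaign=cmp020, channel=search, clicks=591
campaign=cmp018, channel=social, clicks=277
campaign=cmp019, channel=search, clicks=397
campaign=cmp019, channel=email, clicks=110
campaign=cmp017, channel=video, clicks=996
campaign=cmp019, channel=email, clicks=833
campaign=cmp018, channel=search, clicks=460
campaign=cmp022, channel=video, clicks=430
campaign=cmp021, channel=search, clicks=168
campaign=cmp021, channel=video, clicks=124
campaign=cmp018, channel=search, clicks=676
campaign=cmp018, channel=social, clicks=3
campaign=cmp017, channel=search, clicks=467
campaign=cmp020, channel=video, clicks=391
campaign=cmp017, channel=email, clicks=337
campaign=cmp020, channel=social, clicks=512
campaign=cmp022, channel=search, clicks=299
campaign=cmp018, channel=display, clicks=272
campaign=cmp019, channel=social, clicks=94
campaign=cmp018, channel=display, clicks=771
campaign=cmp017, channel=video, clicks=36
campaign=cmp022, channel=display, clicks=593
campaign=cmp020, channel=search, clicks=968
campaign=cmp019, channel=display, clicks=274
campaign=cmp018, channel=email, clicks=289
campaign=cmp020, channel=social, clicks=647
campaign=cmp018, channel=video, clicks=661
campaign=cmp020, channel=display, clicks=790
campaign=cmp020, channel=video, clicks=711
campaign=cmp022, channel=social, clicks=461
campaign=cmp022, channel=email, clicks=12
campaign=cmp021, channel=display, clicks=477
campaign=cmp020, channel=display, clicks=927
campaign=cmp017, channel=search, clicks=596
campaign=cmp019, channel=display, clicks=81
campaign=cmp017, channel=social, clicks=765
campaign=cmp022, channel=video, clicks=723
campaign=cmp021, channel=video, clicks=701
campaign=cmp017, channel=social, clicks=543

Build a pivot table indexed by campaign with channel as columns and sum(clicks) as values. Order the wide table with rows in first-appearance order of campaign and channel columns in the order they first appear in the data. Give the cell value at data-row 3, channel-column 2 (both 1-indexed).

With rows in first-appearance order of campaign, row 3 is campaign=cmp020. channel columns in first-appearance order: email, search, social, video, display; column 2 is search.
Long rows with campaign=cmp020, channel=search: 591 + 968 = 1559.

1559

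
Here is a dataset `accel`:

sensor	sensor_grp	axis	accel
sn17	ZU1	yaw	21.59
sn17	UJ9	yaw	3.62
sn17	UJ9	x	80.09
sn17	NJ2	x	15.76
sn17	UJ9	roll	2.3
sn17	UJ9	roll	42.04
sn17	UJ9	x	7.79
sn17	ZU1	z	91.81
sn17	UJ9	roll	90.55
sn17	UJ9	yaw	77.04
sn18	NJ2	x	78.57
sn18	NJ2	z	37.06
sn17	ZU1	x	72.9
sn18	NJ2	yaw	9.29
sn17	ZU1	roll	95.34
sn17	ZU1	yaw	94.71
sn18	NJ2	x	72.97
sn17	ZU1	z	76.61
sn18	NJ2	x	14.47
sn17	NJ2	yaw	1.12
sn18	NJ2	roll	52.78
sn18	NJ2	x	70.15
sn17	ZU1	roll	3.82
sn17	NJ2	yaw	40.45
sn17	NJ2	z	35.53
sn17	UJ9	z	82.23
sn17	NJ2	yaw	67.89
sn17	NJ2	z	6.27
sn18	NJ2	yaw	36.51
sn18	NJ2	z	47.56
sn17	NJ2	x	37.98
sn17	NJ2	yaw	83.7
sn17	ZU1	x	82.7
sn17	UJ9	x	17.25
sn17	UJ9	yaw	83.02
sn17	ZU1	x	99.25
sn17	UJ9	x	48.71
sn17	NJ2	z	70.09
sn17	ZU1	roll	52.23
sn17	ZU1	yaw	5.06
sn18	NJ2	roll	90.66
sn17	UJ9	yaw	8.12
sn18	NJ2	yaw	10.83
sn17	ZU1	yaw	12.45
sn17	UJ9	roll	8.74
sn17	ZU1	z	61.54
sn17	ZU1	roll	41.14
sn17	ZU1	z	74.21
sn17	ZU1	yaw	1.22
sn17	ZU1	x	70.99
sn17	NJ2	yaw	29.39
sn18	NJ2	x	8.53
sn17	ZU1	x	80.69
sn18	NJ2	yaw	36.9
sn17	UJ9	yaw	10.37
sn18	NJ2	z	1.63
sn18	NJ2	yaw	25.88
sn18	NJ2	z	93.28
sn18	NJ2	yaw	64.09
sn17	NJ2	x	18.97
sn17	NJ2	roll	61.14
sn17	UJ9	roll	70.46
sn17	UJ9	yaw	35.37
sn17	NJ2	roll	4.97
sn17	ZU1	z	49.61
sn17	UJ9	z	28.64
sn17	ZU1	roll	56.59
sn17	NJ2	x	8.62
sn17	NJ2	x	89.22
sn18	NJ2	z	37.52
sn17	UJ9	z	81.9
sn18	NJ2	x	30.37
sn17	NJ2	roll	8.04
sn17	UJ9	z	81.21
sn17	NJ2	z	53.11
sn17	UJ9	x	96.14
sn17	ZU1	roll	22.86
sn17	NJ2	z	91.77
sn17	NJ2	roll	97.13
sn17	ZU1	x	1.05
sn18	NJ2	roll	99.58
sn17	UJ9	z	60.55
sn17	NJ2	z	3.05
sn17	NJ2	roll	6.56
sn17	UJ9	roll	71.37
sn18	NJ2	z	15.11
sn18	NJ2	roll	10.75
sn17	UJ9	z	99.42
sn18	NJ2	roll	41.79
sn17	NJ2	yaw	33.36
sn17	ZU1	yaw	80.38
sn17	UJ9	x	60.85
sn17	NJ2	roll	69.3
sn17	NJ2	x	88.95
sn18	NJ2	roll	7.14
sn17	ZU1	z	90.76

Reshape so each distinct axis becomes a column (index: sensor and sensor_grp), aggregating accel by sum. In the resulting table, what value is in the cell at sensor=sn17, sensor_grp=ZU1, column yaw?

215.41

Rows with sensor=sn17, sensor_grp=ZU1 and axis=yaw: accel values are 21.59, 94.71, 5.06, 12.45, 1.22, 80.38.
21.59 + 94.71 + 5.06 + 12.45 + 1.22 + 80.38 = 215.41.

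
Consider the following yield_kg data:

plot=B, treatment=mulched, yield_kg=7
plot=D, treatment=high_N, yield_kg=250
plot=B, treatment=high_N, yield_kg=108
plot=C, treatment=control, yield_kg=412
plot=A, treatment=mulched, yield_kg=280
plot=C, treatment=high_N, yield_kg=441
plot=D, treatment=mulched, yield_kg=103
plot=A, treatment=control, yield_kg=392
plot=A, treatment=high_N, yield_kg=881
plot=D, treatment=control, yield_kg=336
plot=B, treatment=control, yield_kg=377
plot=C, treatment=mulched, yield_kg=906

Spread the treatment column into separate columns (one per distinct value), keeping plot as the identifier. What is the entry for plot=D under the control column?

Wide layout: rows indexed by plot, columns are the 3 distinct treatment values (mulched, high_N, control).
Cell (plot=D, treatment=control) draws from the long row where plot=D and treatment=control, which has yield_kg=336.

336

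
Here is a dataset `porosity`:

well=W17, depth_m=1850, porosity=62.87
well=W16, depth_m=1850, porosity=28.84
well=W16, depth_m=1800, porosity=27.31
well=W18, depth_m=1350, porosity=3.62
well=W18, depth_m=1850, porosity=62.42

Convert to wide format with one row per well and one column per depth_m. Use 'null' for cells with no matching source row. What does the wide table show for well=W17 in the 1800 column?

No long-format row has well=W17 and depth_m=1800, so the cell is null.

null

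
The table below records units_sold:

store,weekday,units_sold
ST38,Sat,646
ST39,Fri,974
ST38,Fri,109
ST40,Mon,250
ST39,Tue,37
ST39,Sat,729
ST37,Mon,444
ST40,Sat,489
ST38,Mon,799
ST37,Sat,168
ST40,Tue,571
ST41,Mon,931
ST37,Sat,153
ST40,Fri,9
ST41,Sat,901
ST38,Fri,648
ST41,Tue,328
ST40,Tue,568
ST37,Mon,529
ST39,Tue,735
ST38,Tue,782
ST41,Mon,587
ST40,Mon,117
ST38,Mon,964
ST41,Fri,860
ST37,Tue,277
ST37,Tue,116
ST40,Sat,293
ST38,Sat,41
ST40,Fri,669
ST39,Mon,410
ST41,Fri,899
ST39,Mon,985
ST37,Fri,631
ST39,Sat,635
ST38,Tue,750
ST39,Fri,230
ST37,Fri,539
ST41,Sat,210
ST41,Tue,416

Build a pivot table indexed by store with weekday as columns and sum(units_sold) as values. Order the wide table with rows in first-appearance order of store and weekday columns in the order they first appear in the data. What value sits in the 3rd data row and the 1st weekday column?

782

With rows in first-appearance order of store, row 3 is store=ST40. weekday columns in first-appearance order: Sat, Fri, Mon, Tue; column 1 is Sat.
Long rows with store=ST40, weekday=Sat: 489 + 293 = 782.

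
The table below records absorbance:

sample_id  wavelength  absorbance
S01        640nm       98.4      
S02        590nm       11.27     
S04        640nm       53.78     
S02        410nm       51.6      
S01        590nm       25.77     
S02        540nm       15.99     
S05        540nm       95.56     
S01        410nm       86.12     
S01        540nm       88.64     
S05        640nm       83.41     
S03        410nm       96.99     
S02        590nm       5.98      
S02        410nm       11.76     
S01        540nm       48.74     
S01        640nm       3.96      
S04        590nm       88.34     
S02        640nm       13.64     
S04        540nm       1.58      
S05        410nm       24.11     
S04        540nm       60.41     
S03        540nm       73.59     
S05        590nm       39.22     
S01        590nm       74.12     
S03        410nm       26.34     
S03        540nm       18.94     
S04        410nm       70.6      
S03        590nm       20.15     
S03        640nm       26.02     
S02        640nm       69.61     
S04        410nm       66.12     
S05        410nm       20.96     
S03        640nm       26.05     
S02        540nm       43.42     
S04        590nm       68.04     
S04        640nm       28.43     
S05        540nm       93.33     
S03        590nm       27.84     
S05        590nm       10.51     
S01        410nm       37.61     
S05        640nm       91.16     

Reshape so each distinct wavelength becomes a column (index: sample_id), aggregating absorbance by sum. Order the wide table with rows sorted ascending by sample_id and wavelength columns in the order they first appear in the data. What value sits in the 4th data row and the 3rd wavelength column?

136.72

With rows sorted ascending by sample_id, row 4 is sample_id=S04. wavelength columns in first-appearance order: 640nm, 590nm, 410nm, 540nm; column 3 is 410nm.
Long rows with sample_id=S04, wavelength=410nm: 70.6 + 66.12 = 136.72.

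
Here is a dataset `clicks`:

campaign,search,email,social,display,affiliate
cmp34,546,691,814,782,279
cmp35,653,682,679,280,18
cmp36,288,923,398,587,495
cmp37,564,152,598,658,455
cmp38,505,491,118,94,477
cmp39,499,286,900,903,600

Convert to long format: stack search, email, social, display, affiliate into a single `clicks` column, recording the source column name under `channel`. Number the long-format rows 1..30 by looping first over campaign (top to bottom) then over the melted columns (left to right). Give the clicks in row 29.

903

30 rows total (6 × 5). Row 29: index ⌊(29-1)/5⌋ = 5 into campaign → cmp39; (29-1) mod 5 = 3 into the melted columns → display.
So row 29 is (cmp39, display, 903); clicks = 903.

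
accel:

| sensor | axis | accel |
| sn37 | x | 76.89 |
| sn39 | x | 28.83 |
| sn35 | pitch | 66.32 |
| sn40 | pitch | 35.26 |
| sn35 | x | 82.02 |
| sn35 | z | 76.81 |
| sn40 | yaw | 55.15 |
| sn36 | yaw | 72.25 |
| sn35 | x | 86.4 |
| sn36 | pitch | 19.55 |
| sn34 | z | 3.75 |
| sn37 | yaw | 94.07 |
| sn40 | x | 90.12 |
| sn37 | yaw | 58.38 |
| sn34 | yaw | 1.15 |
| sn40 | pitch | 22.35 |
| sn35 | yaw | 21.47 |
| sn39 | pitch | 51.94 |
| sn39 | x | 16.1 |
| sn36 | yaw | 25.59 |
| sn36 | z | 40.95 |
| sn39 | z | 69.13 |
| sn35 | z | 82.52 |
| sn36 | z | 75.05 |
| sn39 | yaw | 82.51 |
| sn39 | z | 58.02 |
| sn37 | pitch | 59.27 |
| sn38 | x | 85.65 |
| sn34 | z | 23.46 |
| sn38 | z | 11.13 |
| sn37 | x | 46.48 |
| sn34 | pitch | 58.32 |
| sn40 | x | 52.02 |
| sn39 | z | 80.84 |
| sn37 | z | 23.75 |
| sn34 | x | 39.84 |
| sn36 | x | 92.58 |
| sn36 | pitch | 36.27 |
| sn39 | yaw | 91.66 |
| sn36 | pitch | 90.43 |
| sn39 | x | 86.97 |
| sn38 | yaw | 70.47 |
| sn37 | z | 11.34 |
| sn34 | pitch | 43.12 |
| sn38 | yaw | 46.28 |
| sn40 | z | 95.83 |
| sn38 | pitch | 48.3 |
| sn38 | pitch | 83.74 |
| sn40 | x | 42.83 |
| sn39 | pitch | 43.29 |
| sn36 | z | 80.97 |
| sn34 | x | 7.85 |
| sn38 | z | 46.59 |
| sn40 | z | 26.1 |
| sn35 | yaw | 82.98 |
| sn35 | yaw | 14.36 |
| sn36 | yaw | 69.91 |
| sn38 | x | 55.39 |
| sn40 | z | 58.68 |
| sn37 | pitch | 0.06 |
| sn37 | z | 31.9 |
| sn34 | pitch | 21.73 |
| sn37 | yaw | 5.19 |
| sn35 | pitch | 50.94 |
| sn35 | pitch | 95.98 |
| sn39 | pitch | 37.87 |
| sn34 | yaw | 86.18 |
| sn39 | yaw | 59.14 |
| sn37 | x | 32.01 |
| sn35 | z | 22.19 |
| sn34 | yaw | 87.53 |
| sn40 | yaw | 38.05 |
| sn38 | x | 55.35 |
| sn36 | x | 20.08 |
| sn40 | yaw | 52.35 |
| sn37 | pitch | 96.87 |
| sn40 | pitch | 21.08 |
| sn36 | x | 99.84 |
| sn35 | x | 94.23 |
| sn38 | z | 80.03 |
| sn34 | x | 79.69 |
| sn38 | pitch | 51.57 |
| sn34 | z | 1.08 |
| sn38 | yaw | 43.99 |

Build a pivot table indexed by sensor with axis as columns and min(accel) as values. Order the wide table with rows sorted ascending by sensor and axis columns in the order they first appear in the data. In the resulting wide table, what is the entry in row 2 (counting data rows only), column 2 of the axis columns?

With rows sorted ascending by sensor, row 2 is sensor=sn35. axis columns in first-appearance order: x, pitch, z, yaw; column 2 is pitch.
Long rows with sensor=sn35, axis=pitch: min(66.32, 50.94, 95.98) = 50.94.

50.94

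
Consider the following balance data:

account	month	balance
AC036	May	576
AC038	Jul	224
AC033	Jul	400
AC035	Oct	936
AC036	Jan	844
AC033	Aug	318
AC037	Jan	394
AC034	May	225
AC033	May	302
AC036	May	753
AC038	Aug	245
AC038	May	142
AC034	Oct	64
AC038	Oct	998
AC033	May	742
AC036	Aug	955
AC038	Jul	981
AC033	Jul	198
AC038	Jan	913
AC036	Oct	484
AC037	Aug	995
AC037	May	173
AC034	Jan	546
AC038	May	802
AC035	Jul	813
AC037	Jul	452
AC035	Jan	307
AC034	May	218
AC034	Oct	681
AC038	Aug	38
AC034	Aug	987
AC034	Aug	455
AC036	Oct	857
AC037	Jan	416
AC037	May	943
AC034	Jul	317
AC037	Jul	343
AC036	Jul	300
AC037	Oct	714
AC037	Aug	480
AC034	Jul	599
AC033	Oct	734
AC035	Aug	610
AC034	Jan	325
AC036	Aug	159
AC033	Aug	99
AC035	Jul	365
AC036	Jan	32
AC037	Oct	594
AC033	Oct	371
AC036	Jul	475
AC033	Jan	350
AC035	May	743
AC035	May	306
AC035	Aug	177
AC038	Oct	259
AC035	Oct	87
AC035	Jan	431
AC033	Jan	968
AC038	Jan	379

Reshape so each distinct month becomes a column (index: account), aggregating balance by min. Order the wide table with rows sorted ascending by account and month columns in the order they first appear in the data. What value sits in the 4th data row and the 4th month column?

32

With rows sorted ascending by account, row 4 is account=AC036. month columns in first-appearance order: May, Jul, Oct, Jan, Aug; column 4 is Jan.
Long rows with account=AC036, month=Jan: min(844, 32) = 32.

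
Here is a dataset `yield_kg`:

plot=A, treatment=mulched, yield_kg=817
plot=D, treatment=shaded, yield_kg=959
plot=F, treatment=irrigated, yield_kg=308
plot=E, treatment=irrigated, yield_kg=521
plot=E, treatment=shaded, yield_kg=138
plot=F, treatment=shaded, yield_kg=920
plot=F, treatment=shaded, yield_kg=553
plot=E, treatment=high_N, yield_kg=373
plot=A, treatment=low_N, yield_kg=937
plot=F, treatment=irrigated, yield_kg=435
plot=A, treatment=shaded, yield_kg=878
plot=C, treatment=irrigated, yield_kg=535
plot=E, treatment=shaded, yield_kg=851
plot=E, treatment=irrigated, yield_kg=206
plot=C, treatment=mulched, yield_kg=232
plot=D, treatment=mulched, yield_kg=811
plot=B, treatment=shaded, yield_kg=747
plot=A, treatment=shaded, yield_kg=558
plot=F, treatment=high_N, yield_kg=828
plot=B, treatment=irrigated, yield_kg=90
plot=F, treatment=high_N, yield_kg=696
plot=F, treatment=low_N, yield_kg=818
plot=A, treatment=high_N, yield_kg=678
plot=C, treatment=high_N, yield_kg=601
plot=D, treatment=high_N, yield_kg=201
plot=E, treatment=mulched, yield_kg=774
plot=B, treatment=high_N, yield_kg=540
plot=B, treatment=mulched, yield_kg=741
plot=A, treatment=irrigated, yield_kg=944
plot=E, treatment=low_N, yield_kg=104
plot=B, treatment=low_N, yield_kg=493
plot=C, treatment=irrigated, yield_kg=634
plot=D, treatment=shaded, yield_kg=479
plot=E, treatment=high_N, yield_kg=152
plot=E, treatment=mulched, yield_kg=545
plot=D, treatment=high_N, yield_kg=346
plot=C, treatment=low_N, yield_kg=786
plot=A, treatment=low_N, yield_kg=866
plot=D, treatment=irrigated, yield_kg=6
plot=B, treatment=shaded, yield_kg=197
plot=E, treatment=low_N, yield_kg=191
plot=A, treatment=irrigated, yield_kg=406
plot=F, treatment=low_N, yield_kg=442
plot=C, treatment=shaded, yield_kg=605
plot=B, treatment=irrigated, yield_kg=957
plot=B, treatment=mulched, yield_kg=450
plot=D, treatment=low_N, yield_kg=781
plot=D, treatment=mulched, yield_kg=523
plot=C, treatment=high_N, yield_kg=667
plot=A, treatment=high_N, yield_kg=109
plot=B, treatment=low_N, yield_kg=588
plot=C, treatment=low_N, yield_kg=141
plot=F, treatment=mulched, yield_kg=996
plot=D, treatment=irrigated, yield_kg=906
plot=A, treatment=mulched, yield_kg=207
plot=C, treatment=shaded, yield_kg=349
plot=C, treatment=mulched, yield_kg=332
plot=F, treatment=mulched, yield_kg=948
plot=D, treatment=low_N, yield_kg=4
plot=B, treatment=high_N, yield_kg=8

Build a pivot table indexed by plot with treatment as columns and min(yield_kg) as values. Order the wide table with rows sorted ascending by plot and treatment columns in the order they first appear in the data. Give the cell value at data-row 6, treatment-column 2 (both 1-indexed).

With rows sorted ascending by plot, row 6 is plot=F. treatment columns in first-appearance order: mulched, shaded, irrigated, high_N, low_N; column 2 is shaded.
Long rows with plot=F, treatment=shaded: min(920, 553) = 553.

553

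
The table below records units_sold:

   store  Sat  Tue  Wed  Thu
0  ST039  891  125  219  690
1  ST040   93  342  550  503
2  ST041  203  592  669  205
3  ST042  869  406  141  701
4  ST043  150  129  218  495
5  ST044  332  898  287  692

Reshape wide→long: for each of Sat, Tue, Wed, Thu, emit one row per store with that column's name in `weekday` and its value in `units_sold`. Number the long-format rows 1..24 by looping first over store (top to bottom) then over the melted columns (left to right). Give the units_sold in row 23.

287

24 rows total (6 × 4). Row 23: index ⌊(23-1)/4⌋ = 5 into store → ST044; (23-1) mod 4 = 2 into the melted columns → Wed.
So row 23 is (ST044, Wed, 287); units_sold = 287.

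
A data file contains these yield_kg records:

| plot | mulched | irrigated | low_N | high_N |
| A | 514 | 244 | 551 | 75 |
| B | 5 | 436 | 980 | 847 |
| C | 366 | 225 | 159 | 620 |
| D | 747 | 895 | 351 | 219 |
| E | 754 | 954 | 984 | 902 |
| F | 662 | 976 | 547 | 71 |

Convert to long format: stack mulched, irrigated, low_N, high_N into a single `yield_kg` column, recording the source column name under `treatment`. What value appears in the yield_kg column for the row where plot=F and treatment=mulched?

662

Unpivoting turns each (plot, wide-column) pair into one long row.
The wide cell at row F, column mulched holds 662, so the long row (F, mulched) has yield_kg=662.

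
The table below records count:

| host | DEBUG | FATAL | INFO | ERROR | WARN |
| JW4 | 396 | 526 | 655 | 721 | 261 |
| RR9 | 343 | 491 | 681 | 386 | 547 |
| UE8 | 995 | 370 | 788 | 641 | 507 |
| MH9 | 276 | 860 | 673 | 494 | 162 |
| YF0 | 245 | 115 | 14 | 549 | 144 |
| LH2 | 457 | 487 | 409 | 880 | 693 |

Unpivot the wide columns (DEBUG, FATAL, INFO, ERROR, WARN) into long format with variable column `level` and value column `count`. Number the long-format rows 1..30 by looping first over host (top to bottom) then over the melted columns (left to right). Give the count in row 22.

115

30 rows total (6 × 5). Row 22: index ⌊(22-1)/5⌋ = 4 into host → YF0; (22-1) mod 5 = 1 into the melted columns → FATAL.
So row 22 is (YF0, FATAL, 115); count = 115.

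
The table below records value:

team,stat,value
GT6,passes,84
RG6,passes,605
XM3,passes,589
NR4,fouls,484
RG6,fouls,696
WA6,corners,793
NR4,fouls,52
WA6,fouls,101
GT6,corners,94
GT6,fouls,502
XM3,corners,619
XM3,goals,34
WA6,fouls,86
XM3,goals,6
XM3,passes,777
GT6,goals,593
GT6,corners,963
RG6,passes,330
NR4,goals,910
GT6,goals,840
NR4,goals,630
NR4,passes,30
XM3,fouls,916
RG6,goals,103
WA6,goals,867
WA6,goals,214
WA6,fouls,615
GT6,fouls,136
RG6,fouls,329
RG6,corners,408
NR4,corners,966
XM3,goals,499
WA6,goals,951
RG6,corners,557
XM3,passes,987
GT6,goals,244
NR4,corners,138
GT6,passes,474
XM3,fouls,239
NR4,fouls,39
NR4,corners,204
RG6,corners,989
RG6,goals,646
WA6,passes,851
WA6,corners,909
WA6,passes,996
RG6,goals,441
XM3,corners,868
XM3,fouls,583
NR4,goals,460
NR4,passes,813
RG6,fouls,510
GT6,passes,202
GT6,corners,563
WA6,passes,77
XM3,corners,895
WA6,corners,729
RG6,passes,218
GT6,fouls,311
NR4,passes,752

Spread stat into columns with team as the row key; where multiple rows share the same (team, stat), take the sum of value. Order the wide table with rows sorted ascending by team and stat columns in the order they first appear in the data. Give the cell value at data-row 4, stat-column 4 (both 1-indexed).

With rows sorted ascending by team, row 4 is team=WA6. stat columns in first-appearance order: passes, fouls, corners, goals; column 4 is goals.
Long rows with team=WA6, stat=goals: 867 + 214 + 951 = 2032.

2032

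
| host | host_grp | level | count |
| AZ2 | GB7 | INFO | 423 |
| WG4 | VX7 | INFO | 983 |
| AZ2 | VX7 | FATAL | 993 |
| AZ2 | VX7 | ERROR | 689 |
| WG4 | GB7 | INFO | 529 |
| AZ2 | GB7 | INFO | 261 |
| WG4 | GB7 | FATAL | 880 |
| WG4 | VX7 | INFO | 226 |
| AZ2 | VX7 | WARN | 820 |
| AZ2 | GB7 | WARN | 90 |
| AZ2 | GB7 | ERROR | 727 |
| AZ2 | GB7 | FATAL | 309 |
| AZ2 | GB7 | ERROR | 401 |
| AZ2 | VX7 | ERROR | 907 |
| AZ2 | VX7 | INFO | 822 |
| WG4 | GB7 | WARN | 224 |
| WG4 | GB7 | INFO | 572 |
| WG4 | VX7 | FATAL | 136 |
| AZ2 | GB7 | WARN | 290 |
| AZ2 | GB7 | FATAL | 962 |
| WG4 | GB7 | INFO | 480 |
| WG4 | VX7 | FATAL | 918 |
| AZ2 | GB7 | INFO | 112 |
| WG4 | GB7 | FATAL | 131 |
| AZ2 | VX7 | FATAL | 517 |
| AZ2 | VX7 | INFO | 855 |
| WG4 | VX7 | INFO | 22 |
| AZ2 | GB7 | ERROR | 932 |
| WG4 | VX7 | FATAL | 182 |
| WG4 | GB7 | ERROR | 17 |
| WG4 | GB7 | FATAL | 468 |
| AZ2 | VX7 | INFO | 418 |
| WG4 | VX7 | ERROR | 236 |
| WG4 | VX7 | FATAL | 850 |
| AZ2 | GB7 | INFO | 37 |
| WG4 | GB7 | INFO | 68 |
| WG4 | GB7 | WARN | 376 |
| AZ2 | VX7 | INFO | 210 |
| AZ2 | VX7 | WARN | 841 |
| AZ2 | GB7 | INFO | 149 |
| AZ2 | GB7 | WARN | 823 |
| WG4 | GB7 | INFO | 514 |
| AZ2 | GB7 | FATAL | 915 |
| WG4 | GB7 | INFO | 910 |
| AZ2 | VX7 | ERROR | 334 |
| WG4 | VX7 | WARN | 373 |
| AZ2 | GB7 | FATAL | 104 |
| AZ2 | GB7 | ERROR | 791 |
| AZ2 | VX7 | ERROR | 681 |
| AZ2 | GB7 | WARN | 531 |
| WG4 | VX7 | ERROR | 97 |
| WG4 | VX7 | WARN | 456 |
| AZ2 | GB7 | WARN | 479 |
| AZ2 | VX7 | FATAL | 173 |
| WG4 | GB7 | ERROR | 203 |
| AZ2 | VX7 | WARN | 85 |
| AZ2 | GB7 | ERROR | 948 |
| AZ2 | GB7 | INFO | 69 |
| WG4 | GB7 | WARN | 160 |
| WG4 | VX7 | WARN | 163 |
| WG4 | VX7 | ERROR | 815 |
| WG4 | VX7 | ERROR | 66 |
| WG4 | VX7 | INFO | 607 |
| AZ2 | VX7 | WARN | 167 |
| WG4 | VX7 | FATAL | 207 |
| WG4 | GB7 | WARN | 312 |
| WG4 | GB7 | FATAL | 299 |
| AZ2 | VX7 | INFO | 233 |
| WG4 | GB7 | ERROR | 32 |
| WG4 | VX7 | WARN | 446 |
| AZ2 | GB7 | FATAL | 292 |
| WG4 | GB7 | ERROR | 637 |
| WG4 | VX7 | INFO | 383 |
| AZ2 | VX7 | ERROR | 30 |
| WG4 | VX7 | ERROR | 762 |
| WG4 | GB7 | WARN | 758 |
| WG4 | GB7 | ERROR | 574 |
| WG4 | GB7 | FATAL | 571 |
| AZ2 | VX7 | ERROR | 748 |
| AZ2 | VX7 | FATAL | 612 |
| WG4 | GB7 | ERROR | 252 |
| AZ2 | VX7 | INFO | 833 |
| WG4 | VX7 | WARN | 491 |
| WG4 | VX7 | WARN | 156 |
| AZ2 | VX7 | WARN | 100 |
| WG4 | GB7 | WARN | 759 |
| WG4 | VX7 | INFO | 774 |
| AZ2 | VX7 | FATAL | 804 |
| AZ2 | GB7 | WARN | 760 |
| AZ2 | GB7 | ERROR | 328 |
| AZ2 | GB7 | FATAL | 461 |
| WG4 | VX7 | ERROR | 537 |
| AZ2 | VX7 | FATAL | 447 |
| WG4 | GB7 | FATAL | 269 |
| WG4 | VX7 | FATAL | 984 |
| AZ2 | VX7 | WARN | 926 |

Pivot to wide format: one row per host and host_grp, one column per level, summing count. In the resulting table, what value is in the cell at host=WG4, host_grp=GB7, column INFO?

Rows with host=WG4, host_grp=GB7 and level=INFO: count values are 529, 572, 480, 68, 514, 910.
529 + 572 + 480 + 68 + 514 + 910 = 3073.

3073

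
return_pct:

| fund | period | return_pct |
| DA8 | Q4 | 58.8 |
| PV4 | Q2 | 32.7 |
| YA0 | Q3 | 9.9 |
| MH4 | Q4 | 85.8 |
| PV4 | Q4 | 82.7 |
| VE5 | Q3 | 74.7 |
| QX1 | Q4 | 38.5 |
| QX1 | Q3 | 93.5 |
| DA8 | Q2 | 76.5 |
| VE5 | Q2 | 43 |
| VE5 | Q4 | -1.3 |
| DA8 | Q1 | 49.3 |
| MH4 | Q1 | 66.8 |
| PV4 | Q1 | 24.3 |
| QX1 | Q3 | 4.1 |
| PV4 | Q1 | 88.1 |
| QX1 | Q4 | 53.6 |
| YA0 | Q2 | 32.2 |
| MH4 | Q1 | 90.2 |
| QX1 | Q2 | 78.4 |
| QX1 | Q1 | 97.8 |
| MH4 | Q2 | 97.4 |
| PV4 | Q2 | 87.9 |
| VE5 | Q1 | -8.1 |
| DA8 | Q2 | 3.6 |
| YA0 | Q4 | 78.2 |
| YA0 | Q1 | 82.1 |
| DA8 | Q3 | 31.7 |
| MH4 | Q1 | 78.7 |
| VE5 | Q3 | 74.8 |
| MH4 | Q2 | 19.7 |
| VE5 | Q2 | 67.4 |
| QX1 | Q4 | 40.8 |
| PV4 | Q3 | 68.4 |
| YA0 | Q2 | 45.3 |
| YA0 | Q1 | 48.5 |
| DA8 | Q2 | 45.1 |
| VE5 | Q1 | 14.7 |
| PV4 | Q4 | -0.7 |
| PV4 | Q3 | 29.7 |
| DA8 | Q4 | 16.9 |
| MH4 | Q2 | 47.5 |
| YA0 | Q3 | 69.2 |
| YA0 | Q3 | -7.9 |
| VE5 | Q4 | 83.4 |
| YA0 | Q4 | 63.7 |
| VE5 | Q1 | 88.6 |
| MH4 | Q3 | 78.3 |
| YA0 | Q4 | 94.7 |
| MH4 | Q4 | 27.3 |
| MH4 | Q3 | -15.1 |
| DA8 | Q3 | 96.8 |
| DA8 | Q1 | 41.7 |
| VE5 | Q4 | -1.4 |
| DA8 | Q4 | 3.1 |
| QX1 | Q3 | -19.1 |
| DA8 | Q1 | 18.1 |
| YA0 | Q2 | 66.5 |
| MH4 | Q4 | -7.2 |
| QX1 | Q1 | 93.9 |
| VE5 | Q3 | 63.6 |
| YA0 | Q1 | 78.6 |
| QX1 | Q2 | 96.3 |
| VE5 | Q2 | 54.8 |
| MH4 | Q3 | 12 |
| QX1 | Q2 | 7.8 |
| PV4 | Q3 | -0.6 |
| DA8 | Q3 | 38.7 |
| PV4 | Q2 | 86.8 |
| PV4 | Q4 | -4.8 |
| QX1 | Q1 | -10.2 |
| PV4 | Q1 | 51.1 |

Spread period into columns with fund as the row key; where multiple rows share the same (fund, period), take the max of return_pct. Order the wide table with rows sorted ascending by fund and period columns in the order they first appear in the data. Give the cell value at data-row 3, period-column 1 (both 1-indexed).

With rows sorted ascending by fund, row 3 is fund=PV4. period columns in first-appearance order: Q4, Q2, Q3, Q1; column 1 is Q4.
Long rows with fund=PV4, period=Q4: max(82.7, -0.7, -4.8) = 82.7.

82.7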